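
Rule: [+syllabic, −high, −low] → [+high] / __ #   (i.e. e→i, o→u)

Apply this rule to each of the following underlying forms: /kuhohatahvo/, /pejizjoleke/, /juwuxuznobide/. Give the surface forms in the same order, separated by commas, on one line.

/kuhohatahvo/: /o/ is a mid vowel in word-final position, so it raises to [u]. → [kuhohatahvu].
/pejizjoleke/: /e/ is a mid vowel in word-final position, so it raises to [i]. → [pejizjoleki].
/juwuxuznobide/: /e/ is a mid vowel in word-final position, so it raises to [i]. → [juwuxuznobidi].

kuhohatahvu, pejizjoleki, juwuxuznobidi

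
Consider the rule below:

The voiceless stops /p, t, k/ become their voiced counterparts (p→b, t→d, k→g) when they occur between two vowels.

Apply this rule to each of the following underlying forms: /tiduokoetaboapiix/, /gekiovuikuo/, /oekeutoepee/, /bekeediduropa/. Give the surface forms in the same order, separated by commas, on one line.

/tiduokoetaboapiix/: /k/ is a voiceless stop between vowels /o/ and /o/, so it voices to [g]. /t/ is a voiceless stop between vowels /e/ and /a/, so it voices to [d]. /p/ is a voiceless stop between vowels /a/ and /i/, so it voices to [b]. → [tiduogoedaboabiix].
/gekiovuikuo/: /k/ is a voiceless stop between vowels /e/ and /i/, so it voices to [g]. /k/ is a voiceless stop between vowels /i/ and /u/, so it voices to [g]. → [gegiovuiguo].
/oekeutoepee/: /k/ is a voiceless stop between vowels /e/ and /e/, so it voices to [g]. /t/ is a voiceless stop between vowels /u/ and /o/, so it voices to [d]. /p/ is a voiceless stop between vowels /e/ and /e/, so it voices to [b]. → [oegeudoebee].
/bekeediduropa/: /k/ is a voiceless stop between vowels /e/ and /e/, so it voices to [g]. /p/ is a voiceless stop between vowels /o/ and /a/, so it voices to [b]. → [begeediduroba].

tiduogoedaboabiix, gegiovuiguo, oegeudoebee, begeediduroba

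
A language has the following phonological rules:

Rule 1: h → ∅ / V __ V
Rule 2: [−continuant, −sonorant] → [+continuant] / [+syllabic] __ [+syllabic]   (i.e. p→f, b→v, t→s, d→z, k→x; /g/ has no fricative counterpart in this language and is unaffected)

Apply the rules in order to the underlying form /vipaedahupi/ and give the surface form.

vifaezaufi

Rule 1 (intervocalic h-deletion): /h/ occurs between vowels /a/ and /u/, so it deletes. /vipaedahupi/ → vipaedaupi.
Rule 2 (intervocalic spirantization): /p/ is a stop between vowels /i/ and /a/, so it spirantizes to the fricative [f]. /d/ is a stop between vowels /e/ and /a/, so it spirantizes to the fricative [z]. /p/ is a stop between vowels /u/ and /i/, so it spirantizes to the fricative [f]. /vipaedaupi/ → vifaezaufi.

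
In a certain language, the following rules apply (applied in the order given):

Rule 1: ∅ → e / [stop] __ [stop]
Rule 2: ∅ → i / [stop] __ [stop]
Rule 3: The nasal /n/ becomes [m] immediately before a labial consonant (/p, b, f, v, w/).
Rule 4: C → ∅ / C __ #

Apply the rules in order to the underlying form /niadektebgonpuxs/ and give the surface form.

niadeketebegompux

Rule 1 (stop-cluster e-epenthesis): /k/ and /t/ form a stop–stop cluster, so [e] is inserted between them. /b/ and /g/ form a stop–stop cluster, so [e] is inserted between them. /niadektebgonpuxs/ → niadeketebegonpuxs.
Rule 2 (stop-cluster i-epenthesis): no segment meets the environment; /niadeketebegonpuxs/ is unchanged.
Rule 3 (nasal place assimilation): /n/ precedes the labial consonant /p/, so it assimilates in place to [m]. /niadeketebegonpuxs/ → niadeketebegompuxs.
Rule 4 (final cluster simplification): /s/ is the second consonant of a word-final cluster /xs/, so it deletes. /niadeketebegompuxs/ → niadeketebegompux.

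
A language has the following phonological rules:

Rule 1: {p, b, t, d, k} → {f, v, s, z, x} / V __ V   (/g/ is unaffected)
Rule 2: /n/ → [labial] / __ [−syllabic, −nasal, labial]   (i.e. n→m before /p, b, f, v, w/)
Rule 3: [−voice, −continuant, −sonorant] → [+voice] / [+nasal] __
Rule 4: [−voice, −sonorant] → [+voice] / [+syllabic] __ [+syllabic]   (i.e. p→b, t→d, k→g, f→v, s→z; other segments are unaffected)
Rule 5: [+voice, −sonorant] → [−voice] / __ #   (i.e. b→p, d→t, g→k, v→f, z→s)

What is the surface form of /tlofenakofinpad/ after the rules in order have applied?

tlovenaxovimbat

Rule 1 (intervocalic spirantization): /k/ is a stop between vowels /a/ and /o/, so it spirantizes to the fricative [x]. /tlofenakofinpad/ → tlofenaxofinpad.
Rule 2 (nasal place assimilation): /n/ precedes the labial consonant /p/, so it assimilates in place to [m]. /tlofenaxofinpad/ → tlofenaxofimpad.
Rule 3 (post-nasal voicing): /p/ is a voiceless stop immediately after the nasal /m/, so it voices to [b]. /tlofenaxofimpad/ → tlofenaxofimbad.
Rule 4 (intervocalic voicing): /f/ is a voiceless obstruent between vowels /o/ and /e/, so it voices to [v]. /f/ is a voiceless obstruent between vowels /o/ and /i/, so it voices to [v]. /tlofenaxofimbad/ → tlovenaxovimbad.
Rule 5 (final devoicing): /d/ is a voiced obstruent in word-final position, so it devoices to [t]. /tlovenaxovimbad/ → tlovenaxovimbat.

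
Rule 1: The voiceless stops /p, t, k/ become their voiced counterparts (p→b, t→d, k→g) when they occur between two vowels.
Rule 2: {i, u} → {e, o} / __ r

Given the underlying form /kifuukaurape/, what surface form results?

Rule 1 (intervocalic voicing): /k/ is a voiceless stop between vowels /u/ and /a/, so it voices to [g]. /p/ is a voiceless stop between vowels /a/ and /e/, so it voices to [b]. /kifuukaurape/ → kifuugaurabe.
Rule 2 (pre-rhotic lowering): /u/ is a high vowel immediately before /r/, so it lowers to [o]. /kifuugaurabe/ → kifuugaorabe.

kifuugaorabe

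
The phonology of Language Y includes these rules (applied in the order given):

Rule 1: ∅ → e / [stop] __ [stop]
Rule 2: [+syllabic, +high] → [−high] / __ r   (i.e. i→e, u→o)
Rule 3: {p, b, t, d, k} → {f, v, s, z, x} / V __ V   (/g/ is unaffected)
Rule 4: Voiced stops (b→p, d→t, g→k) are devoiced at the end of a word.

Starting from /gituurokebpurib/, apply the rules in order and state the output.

Rule 1 (stop-cluster e-epenthesis): /b/ and /p/ form a stop–stop cluster, so [e] is inserted between them. /gituurokebpurib/ → gituurokebepurib.
Rule 2 (pre-rhotic lowering): /u/ is a high vowel immediately before /r/, so it lowers to [o]. /u/ is a high vowel immediately before /r/, so it lowers to [o]. /gituurokebepurib/ → gituorokebeporib.
Rule 3 (intervocalic spirantization): /t/ is a stop between vowels /i/ and /u/, so it spirantizes to the fricative [s]. /k/ is a stop between vowels /o/ and /e/, so it spirantizes to the fricative [x]. /b/ is a stop between vowels /e/ and /e/, so it spirantizes to the fricative [v]. /p/ is a stop between vowels /e/ and /o/, so it spirantizes to the fricative [f]. /gituorokebeporib/ → gisuoroxeveforib.
Rule 4 (final devoicing): /b/ is a voiced stop in word-final position, so it devoices to [p]. /gisuoroxeveforib/ → gisuoroxeveforip.

gisuoroxeveforip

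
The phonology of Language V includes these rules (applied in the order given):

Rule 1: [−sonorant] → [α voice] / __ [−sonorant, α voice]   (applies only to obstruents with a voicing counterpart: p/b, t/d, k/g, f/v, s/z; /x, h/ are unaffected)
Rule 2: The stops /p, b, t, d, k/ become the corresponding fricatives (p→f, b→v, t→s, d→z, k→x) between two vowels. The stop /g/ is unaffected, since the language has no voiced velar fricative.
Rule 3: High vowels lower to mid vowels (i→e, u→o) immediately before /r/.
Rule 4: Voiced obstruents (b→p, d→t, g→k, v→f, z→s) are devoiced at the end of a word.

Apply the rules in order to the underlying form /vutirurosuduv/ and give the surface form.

vuserorosuzuf

Rule 1 (regressive voicing assimilation): no segment meets the environment; /vutirurosuduv/ is unchanged.
Rule 2 (intervocalic spirantization): /t/ is a stop between vowels /u/ and /i/, so it spirantizes to the fricative [s]. /d/ is a stop between vowels /u/ and /u/, so it spirantizes to the fricative [z]. /vutirurosuduv/ → vusirurosuzuv.
Rule 3 (pre-rhotic lowering): /i/ is a high vowel immediately before /r/, so it lowers to [e]. /u/ is a high vowel immediately before /r/, so it lowers to [o]. /vusirurosuzuv/ → vuserorosuzuv.
Rule 4 (final devoicing): /v/ is a voiced obstruent in word-final position, so it devoices to [f]. /vuserorosuzuv/ → vuserorosuzuf.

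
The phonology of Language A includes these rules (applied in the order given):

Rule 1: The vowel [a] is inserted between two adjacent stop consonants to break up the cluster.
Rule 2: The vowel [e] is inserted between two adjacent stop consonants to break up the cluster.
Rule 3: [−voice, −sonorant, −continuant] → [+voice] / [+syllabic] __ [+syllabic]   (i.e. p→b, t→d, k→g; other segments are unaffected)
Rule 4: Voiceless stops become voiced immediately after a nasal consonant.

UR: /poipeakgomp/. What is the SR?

poibeagagomb

Rule 1 (stop-cluster a-epenthesis): /k/ and /g/ form a stop–stop cluster, so [a] is inserted between them. /poipeakgomp/ → poipeakagomp.
Rule 2 (stop-cluster e-epenthesis): no segment meets the environment; /poipeakagomp/ is unchanged.
Rule 3 (intervocalic voicing): /p/ is a voiceless stop between vowels /i/ and /e/, so it voices to [b]. /k/ is a voiceless stop between vowels /a/ and /a/, so it voices to [g]. /poipeakagomp/ → poibeagagomp.
Rule 4 (post-nasal voicing): /p/ is a voiceless stop immediately after the nasal /m/, so it voices to [b]. /poibeagagomp/ → poibeagagomb.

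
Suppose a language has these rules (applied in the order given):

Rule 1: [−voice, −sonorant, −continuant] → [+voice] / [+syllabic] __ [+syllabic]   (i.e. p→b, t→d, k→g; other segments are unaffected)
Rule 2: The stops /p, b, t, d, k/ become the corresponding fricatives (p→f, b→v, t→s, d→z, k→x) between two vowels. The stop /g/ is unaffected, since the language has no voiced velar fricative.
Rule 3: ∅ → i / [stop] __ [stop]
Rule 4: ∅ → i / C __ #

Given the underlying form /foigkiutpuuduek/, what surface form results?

foigikiutipuuzueki

Rule 1 (intervocalic voicing): no segment meets the environment; /foigkiutpuuduek/ is unchanged.
Rule 2 (intervocalic spirantization): /d/ is a stop between vowels /u/ and /u/, so it spirantizes to the fricative [z]. /foigkiutpuuduek/ → foigkiutpuuzuek.
Rule 3 (stop-cluster i-epenthesis): /g/ and /k/ form a stop–stop cluster, so [i] is inserted between them. /t/ and /p/ form a stop–stop cluster, so [i] is inserted between them. /foigkiutpuuzuek/ → foigikiutipuuzuek.
Rule 4 (final i-epenthesis): the form ends in the consonant /k/, so [i] is inserted word-finally. /foigikiutipuuzuek/ → foigikiutipuuzueki.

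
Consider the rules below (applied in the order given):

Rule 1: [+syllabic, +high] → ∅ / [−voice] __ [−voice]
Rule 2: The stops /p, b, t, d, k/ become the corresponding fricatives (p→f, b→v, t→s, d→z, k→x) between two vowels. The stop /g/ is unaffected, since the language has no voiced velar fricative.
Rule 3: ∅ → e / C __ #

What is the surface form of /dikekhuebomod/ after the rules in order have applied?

Rule 1 (high vowel syncope): no segment meets the environment; /dikekhuebomod/ is unchanged.
Rule 2 (intervocalic spirantization): /k/ is a stop between vowels /i/ and /e/, so it spirantizes to the fricative [x]. /b/ is a stop between vowels /e/ and /o/, so it spirantizes to the fricative [v]. /dikekhuebomod/ → dixekhuevomod.
Rule 3 (final e-epenthesis): the form ends in the consonant /d/, so [e] is inserted word-finally. /dixekhuevomod/ → dixekhuevomode.

dixekhuevomode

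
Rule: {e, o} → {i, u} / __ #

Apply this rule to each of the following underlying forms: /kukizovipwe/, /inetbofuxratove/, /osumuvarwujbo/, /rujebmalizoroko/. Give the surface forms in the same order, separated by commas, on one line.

/kukizovipwe/: /e/ is a mid vowel in word-final position, so it raises to [i]. → [kukizovipwi].
/inetbofuxratove/: /e/ is a mid vowel in word-final position, so it raises to [i]. → [inetbofuxratovi].
/osumuvarwujbo/: /o/ is a mid vowel in word-final position, so it raises to [u]. → [osumuvarwujbu].
/rujebmalizoroko/: /o/ is a mid vowel in word-final position, so it raises to [u]. → [rujebmalizoroku].

kukizovipwi, inetbofuxratovi, osumuvarwujbu, rujebmalizoroku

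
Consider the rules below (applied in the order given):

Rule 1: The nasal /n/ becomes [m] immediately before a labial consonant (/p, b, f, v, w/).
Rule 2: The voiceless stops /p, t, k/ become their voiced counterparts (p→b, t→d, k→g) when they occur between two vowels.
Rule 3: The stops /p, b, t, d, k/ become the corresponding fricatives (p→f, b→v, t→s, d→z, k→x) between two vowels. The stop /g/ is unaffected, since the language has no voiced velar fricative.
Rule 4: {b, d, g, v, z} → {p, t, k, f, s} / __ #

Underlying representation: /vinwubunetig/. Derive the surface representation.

vimwuvunezik

Rule 1 (nasal place assimilation): /n/ precedes the labial consonant /w/, so it assimilates in place to [m]. /vinwubunetig/ → vimwubunetig.
Rule 2 (intervocalic voicing): /t/ is a voiceless stop between vowels /e/ and /i/, so it voices to [d]. /vimwubunetig/ → vimwubunedig.
Rule 3 (intervocalic spirantization): /b/ is a stop between vowels /u/ and /u/, so it spirantizes to the fricative [v]. /d/ is a stop between vowels /e/ and /i/, so it spirantizes to the fricative [z]. /vimwubunedig/ → vimwuvunezig.
Rule 4 (final devoicing): /g/ is a voiced obstruent in word-final position, so it devoices to [k]. /vimwuvunezig/ → vimwuvunezik.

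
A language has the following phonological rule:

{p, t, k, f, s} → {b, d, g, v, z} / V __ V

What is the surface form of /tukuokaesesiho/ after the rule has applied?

/k/ is a voiceless obstruent between vowels /u/ and /u/, so it voices to [g].
/k/ is a voiceless obstruent between vowels /o/ and /a/, so it voices to [g].
/s/ is a voiceless obstruent between vowels /e/ and /e/, so it voices to [z].
/s/ is a voiceless obstruent between vowels /e/ and /i/, so it voices to [z].
Surface form: [tuguogaezeziho].

tuguogaezeziho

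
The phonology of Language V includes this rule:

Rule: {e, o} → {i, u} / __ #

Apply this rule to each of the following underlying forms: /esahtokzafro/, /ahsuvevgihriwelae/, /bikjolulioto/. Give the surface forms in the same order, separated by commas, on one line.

/esahtokzafro/: /o/ is a mid vowel in word-final position, so it raises to [u]. → [esahtokzafru].
/ahsuvevgihriwelae/: /e/ is a mid vowel in word-final position, so it raises to [i]. → [ahsuvevgihriwelai].
/bikjolulioto/: /o/ is a mid vowel in word-final position, so it raises to [u]. → [bikjoluliotu].

esahtokzafru, ahsuvevgihriwelai, bikjoluliotu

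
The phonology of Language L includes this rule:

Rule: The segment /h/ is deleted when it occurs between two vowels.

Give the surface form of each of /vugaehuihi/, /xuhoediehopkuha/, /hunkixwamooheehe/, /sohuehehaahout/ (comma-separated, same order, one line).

/vugaehuihi/: /h/ occurs between vowels /e/ and /u/, so it deletes. /h/ occurs between vowels /i/ and /i/, so it deletes. → [vugaeuii].
/xuhoediehopkuha/: /h/ occurs between vowels /u/ and /o/, so it deletes. /h/ occurs between vowels /e/ and /o/, so it deletes. /h/ occurs between vowels /u/ and /a/, so it deletes. → [xuoedieopkua].
/hunkixwamooheehe/: /h/ occurs between vowels /o/ and /e/, so it deletes. /h/ occurs between vowels /e/ and /e/, so it deletes. → [hunkixwamooeee].
/sohuehehaahout/: /h/ occurs between vowels /o/ and /u/, so it deletes. /h/ occurs between vowels /e/ and /e/, so it deletes. /h/ occurs between vowels /e/ and /a/, so it deletes. /h/ occurs between vowels /a/ and /o/, so it deletes. → [soueeaaout].

vugaeuii, xuoedieopkua, hunkixwamooeee, soueeaaout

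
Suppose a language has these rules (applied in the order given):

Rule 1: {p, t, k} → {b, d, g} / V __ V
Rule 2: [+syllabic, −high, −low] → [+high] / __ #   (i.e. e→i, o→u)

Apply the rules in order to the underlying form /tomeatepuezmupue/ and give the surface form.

Rule 1 (intervocalic voicing): /t/ is a voiceless stop between vowels /a/ and /e/, so it voices to [d]. /p/ is a voiceless stop between vowels /e/ and /u/, so it voices to [b]. /p/ is a voiceless stop between vowels /u/ and /u/, so it voices to [b]. /tomeatepuezmupue/ → tomeadebuezmubue.
Rule 2 (final vowel raising): /e/ is a mid vowel in word-final position, so it raises to [i]. /tomeadebuezmubue/ → tomeadebuezmubui.

tomeadebuezmubui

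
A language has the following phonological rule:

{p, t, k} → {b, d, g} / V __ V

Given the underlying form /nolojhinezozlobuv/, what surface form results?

No segment of /nolojhinezozlobuv/ meets the structural description of the rule, so the form surfaces unchanged.

nolojhinezozlobuv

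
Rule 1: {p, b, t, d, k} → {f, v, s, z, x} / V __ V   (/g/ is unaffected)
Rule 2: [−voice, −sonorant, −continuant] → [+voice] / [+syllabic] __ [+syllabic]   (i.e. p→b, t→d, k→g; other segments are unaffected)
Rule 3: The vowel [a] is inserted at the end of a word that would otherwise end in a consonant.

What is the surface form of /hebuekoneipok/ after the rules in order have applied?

hevuexoneifoka

Rule 1 (intervocalic spirantization): /b/ is a stop between vowels /e/ and /u/, so it spirantizes to the fricative [v]. /k/ is a stop between vowels /e/ and /o/, so it spirantizes to the fricative [x]. /p/ is a stop between vowels /i/ and /o/, so it spirantizes to the fricative [f]. /hebuekoneipok/ → hevuexoneifok.
Rule 2 (intervocalic voicing): no segment meets the environment; /hevuexoneifok/ is unchanged.
Rule 3 (final a-epenthesis): the form ends in the consonant /k/, so [a] is inserted word-finally. /hevuexoneifok/ → hevuexoneifoka.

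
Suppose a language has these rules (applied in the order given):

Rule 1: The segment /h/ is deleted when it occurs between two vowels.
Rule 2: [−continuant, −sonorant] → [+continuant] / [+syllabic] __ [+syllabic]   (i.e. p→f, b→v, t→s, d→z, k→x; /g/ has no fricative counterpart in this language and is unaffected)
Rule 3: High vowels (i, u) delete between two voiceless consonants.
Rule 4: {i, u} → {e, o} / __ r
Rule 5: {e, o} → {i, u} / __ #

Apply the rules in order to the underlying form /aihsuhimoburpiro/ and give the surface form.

aihsuimovorperu

Rule 1 (intervocalic h-deletion): /h/ occurs between vowels /u/ and /i/, so it deletes. /aihsuhimoburpiro/ → aihsuimoburpiro.
Rule 2 (intervocalic spirantization): /b/ is a stop between vowels /o/ and /u/, so it spirantizes to the fricative [v]. /aihsuimoburpiro/ → aihsuimovurpiro.
Rule 3 (high vowel syncope): no segment meets the environment; /aihsuimovurpiro/ is unchanged.
Rule 4 (pre-rhotic lowering): /u/ is a high vowel immediately before /r/, so it lowers to [o]. /i/ is a high vowel immediately before /r/, so it lowers to [e]. /aihsuimovurpiro/ → aihsuimovorpero.
Rule 5 (final vowel raising): /o/ is a mid vowel in word-final position, so it raises to [u]. /aihsuimovorpero/ → aihsuimovorperu.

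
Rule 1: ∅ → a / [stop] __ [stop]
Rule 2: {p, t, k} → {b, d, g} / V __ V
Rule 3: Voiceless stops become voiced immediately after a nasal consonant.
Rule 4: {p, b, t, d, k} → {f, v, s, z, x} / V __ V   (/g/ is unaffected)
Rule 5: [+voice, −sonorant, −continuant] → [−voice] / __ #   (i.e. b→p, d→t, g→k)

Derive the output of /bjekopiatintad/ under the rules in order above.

Rule 1 (stop-cluster a-epenthesis): no segment meets the environment; /bjekopiatintad/ is unchanged.
Rule 2 (intervocalic voicing): /k/ is a voiceless stop between vowels /e/ and /o/, so it voices to [g]. /p/ is a voiceless stop between vowels /o/ and /i/, so it voices to [b]. /t/ is a voiceless stop between vowels /a/ and /i/, so it voices to [d]. /bjekopiatintad/ → bjegobiadintad.
Rule 3 (post-nasal voicing): /t/ is a voiceless stop immediately after the nasal /n/, so it voices to [d]. /bjegobiadintad/ → bjegobiadindad.
Rule 4 (intervocalic spirantization): /b/ is a stop between vowels /o/ and /i/, so it spirantizes to the fricative [v]. /d/ is a stop between vowels /a/ and /i/, so it spirantizes to the fricative [z]. /bjegobiadindad/ → bjegoviazindad.
Rule 5 (final devoicing): /d/ is a voiced stop in word-final position, so it devoices to [t]. /bjegoviazindad/ → bjegoviazindat.

bjegoviazindat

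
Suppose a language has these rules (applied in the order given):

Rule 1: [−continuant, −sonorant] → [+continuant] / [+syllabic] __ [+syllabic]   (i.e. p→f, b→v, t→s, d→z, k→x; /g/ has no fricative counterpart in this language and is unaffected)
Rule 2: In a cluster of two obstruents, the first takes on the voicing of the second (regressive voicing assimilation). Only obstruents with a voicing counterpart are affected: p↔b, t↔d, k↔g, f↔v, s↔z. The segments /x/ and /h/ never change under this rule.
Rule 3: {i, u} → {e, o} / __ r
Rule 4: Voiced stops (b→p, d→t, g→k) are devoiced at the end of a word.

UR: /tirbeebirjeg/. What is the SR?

terbeeverjek

Rule 1 (intervocalic spirantization): /b/ is a stop between vowels /e/ and /i/, so it spirantizes to the fricative [v]. /tirbeebirjeg/ → tirbeevirjeg.
Rule 2 (regressive voicing assimilation): no segment meets the environment; /tirbeevirjeg/ is unchanged.
Rule 3 (pre-rhotic lowering): /i/ is a high vowel immediately before /r/, so it lowers to [e]. /i/ is a high vowel immediately before /r/, so it lowers to [e]. /tirbeevirjeg/ → terbeeverjeg.
Rule 4 (final devoicing): /g/ is a voiced stop in word-final position, so it devoices to [k]. /terbeeverjeg/ → terbeeverjek.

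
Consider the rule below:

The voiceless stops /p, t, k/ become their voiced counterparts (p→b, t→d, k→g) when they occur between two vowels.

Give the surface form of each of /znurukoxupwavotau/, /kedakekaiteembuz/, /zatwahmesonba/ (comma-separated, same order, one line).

znurugoxupwavodau, kedagegaideembuz, zatwahmesonba

/znurukoxupwavotau/: /k/ is a voiceless stop between vowels /u/ and /o/, so it voices to [g]. /t/ is a voiceless stop between vowels /o/ and /a/, so it voices to [d]. → [znurugoxupwavodau].
/kedakekaiteembuz/: /k/ is a voiceless stop between vowels /a/ and /e/, so it voices to [g]. /k/ is a voiceless stop between vowels /e/ and /a/, so it voices to [g]. /t/ is a voiceless stop between vowels /i/ and /e/, so it voices to [d]. → [kedagegaideembuz].
/zatwahmesonba/: the rule's environment is not met; surfaces unchanged as [zatwahmesonba].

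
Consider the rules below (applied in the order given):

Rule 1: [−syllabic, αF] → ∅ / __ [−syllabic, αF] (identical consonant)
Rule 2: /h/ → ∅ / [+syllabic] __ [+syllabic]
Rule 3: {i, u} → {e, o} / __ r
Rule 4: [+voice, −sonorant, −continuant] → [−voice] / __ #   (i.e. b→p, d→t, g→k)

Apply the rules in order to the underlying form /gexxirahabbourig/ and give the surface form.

gexeraaboorik

Rule 1 (degemination): /xx/ is a geminate; the first /x/ deletes. /bb/ is a geminate; the first /b/ deletes. /gexxirahabbourig/ → gexirahabourig.
Rule 2 (intervocalic h-deletion): /h/ occurs between vowels /a/ and /a/, so it deletes. /gexirahabourig/ → gexiraabourig.
Rule 3 (pre-rhotic lowering): /i/ is a high vowel immediately before /r/, so it lowers to [e]. /u/ is a high vowel immediately before /r/, so it lowers to [o]. /gexiraabourig/ → gexeraaboorig.
Rule 4 (final devoicing): /g/ is a voiced stop in word-final position, so it devoices to [k]. /gexeraaboorig/ → gexeraaboorik.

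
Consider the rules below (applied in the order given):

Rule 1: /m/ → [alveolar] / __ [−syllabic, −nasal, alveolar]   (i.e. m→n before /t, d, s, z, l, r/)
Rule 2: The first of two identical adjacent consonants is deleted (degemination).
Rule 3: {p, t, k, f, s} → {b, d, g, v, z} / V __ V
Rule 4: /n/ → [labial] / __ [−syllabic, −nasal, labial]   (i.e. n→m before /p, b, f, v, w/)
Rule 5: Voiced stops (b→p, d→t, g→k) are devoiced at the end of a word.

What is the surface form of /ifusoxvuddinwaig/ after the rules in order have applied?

Rule 1 (nasal place assimilation): no segment meets the environment; /ifusoxvuddinwaig/ is unchanged.
Rule 2 (degemination): /dd/ is a geminate; the first /d/ deletes. /ifusoxvuddinwaig/ → ifusoxvudinwaig.
Rule 3 (intervocalic voicing): /f/ is a voiceless obstruent between vowels /i/ and /u/, so it voices to [v]. /s/ is a voiceless obstruent between vowels /u/ and /o/, so it voices to [z]. /ifusoxvudinwaig/ → ivuzoxvudinwaig.
Rule 4 (nasal place assimilation): /n/ precedes the labial consonant /w/, so it assimilates in place to [m]. /ivuzoxvudinwaig/ → ivuzoxvudimwaig.
Rule 5 (final devoicing): /g/ is a voiced stop in word-final position, so it devoices to [k]. /ivuzoxvudimwaig/ → ivuzoxvudimwaik.

ivuzoxvudimwaik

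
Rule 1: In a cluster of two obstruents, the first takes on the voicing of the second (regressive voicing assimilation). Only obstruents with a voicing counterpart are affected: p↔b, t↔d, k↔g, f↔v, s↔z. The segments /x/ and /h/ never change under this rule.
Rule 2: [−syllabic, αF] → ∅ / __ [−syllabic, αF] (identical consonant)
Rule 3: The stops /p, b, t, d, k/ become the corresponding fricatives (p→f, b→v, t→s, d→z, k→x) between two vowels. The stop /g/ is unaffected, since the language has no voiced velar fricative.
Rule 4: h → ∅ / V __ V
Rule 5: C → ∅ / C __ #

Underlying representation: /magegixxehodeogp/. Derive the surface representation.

magegixeozeok

Rule 1 (regressive voicing assimilation): /g/ precedes the voiceless obstruent /p/, so it devoices to [k] by assimilation. /magegixxehodeogp/ → magegixxehodeokp.
Rule 2 (degemination): /xx/ is a geminate; the first /x/ deletes. /magegixxehodeokp/ → magegixehodeokp.
Rule 3 (intervocalic spirantization): /d/ is a stop between vowels /o/ and /e/, so it spirantizes to the fricative [z]. /magegixehodeokp/ → magegixehozeokp.
Rule 4 (intervocalic h-deletion): /h/ occurs between vowels /e/ and /o/, so it deletes. /magegixehozeokp/ → magegixeozeokp.
Rule 5 (final cluster simplification): /p/ is the second consonant of a word-final cluster /kp/, so it deletes. /magegixeozeokp/ → magegixeozeok.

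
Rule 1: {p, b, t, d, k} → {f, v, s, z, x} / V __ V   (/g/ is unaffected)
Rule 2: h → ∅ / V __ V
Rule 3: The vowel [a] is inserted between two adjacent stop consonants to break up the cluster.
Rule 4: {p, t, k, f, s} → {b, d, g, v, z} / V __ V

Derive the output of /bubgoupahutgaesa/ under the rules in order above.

Rule 1 (intervocalic spirantization): /p/ is a stop between vowels /u/ and /a/, so it spirantizes to the fricative [f]. /bubgoupahutgaesa/ → bubgoufahutgaesa.
Rule 2 (intervocalic h-deletion): /h/ occurs between vowels /a/ and /u/, so it deletes. /bubgoufahutgaesa/ → bubgoufautgaesa.
Rule 3 (stop-cluster a-epenthesis): /b/ and /g/ form a stop–stop cluster, so [a] is inserted between them. /t/ and /g/ form a stop–stop cluster, so [a] is inserted between them. /bubgoufautgaesa/ → bubagoufautagaesa.
Rule 4 (intervocalic voicing): /f/ is a voiceless obstruent between vowels /u/ and /a/, so it voices to [v]. /t/ is a voiceless obstruent between vowels /u/ and /a/, so it voices to [d]. /s/ is a voiceless obstruent between vowels /e/ and /a/, so it voices to [z]. /bubagoufautagaesa/ → bubagouvaudagaeza.

bubagouvaudagaeza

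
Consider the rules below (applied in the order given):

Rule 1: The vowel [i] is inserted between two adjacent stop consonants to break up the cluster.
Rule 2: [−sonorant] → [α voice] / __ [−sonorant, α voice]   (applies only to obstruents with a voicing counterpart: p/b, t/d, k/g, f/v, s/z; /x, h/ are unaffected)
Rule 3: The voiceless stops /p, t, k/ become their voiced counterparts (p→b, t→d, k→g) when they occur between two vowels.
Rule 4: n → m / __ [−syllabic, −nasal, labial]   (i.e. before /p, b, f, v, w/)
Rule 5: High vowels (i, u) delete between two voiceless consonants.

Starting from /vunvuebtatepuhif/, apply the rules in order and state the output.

vumvuebidadebuhf

Rule 1 (stop-cluster i-epenthesis): /b/ and /t/ form a stop–stop cluster, so [i] is inserted between them. /vunvuebtatepuhif/ → vunvuebitatepuhif.
Rule 2 (regressive voicing assimilation): no segment meets the environment; /vunvuebitatepuhif/ is unchanged.
Rule 3 (intervocalic voicing): /t/ is a voiceless stop between vowels /i/ and /a/, so it voices to [d]. /t/ is a voiceless stop between vowels /a/ and /e/, so it voices to [d]. /p/ is a voiceless stop between vowels /e/ and /u/, so it voices to [b]. /vunvuebitatepuhif/ → vunvuebidadebuhif.
Rule 4 (nasal place assimilation): /n/ precedes the labial consonant /v/, so it assimilates in place to [m]. /vunvuebidadebuhif/ → vumvuebidadebuhif.
Rule 5 (high vowel syncope): /i/ is a high vowel flanked by voiceless consonants /h/ and /f/, so it deletes. /vumvuebidadebuhif/ → vumvuebidadebuhf.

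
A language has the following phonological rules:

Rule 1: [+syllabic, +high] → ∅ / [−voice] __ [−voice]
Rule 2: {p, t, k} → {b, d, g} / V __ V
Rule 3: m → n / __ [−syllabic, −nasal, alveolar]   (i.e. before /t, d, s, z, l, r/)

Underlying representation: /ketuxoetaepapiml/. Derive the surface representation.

Rule 1 (high vowel syncope): /u/ is a high vowel flanked by voiceless consonants /t/ and /x/, so it deletes. /ketuxoetaepapiml/ → ketxoetaepapiml.
Rule 2 (intervocalic voicing): /t/ is a voiceless stop between vowels /e/ and /a/, so it voices to [d]. /p/ is a voiceless stop between vowels /e/ and /a/, so it voices to [b]. /p/ is a voiceless stop between vowels /a/ and /i/, so it voices to [b]. /ketxoetaepapiml/ → ketxoedaebabiml.
Rule 3 (nasal place assimilation): /m/ precedes the alveolar consonant /l/, so it assimilates in place to [n]. /ketxoedaebabiml/ → ketxoedaebabinl.

ketxoedaebabinl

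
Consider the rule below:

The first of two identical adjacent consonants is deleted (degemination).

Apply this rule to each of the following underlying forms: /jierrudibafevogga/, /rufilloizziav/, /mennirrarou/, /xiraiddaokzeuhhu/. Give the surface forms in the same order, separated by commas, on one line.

/jierrudibafevogga/: /rr/ is a geminate; the first /r/ deletes. /gg/ is a geminate; the first /g/ deletes. → [jierudibafevoga].
/rufilloizziav/: /ll/ is a geminate; the first /l/ deletes. /zz/ is a geminate; the first /z/ deletes. → [rufiloiziav].
/mennirrarou/: /nn/ is a geminate; the first /n/ deletes. /rr/ is a geminate; the first /r/ deletes. → [menirarou].
/xiraiddaokzeuhhu/: /dd/ is a geminate; the first /d/ deletes. /hh/ is a geminate; the first /h/ deletes. → [xiraidaokzeuhu].

jierudibafevoga, rufiloiziav, menirarou, xiraidaokzeuhu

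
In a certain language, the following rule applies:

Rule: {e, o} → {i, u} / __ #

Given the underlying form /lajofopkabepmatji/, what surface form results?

lajofopkabepmatji

No segment of /lajofopkabepmatji/ meets the structural description of the rule, so the form surfaces unchanged.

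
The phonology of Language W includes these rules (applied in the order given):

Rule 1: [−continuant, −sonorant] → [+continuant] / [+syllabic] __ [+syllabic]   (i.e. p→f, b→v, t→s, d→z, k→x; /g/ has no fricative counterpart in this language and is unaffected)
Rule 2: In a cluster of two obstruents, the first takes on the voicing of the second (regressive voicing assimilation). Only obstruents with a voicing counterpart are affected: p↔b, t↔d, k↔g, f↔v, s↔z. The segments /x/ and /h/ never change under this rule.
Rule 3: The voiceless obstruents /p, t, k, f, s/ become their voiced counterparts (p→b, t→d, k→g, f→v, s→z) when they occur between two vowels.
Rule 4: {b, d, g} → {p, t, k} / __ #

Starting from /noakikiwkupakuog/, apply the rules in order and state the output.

Rule 1 (intervocalic spirantization): /k/ is a stop between vowels /a/ and /i/, so it spirantizes to the fricative [x]. /k/ is a stop between vowels /i/ and /i/, so it spirantizes to the fricative [x]. /p/ is a stop between vowels /u/ and /a/, so it spirantizes to the fricative [f]. /k/ is a stop between vowels /a/ and /u/, so it spirantizes to the fricative [x]. /noakikiwkupakuog/ → noaxixiwkufaxuog.
Rule 2 (regressive voicing assimilation): no segment meets the environment; /noaxixiwkufaxuog/ is unchanged.
Rule 3 (intervocalic voicing): /f/ is a voiceless obstruent between vowels /u/ and /a/, so it voices to [v]. /noaxixiwkufaxuog/ → noaxixiwkuvaxuog.
Rule 4 (final devoicing): /g/ is a voiced stop in word-final position, so it devoices to [k]. /noaxixiwkuvaxuog/ → noaxixiwkuvaxuok.

noaxixiwkuvaxuok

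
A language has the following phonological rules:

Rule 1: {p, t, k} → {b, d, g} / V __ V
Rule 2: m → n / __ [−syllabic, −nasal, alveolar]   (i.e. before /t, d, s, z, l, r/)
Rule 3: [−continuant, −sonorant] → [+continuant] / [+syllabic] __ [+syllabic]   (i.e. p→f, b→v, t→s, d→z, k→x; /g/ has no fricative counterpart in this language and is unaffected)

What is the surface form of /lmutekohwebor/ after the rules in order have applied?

lmuzegohwevor

Rule 1 (intervocalic voicing): /t/ is a voiceless stop between vowels /u/ and /e/, so it voices to [d]. /k/ is a voiceless stop between vowels /e/ and /o/, so it voices to [g]. /lmutekohwebor/ → lmudegohwebor.
Rule 2 (nasal place assimilation): no segment meets the environment; /lmudegohwebor/ is unchanged.
Rule 3 (intervocalic spirantization): /d/ is a stop between vowels /u/ and /e/, so it spirantizes to the fricative [z]. /b/ is a stop between vowels /e/ and /o/, so it spirantizes to the fricative [v]. /lmudegohwebor/ → lmuzegohwevor.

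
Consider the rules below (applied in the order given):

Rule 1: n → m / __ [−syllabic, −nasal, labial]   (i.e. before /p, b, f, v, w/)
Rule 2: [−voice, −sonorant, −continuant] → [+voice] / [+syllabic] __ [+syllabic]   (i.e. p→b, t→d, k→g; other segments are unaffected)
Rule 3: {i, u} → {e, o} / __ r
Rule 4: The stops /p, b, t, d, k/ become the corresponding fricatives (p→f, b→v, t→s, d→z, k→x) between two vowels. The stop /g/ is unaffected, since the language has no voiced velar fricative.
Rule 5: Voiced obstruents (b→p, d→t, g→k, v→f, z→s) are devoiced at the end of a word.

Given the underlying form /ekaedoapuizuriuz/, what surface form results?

Rule 1 (nasal place assimilation): no segment meets the environment; /ekaedoapuizuriuz/ is unchanged.
Rule 2 (intervocalic voicing): /k/ is a voiceless stop between vowels /e/ and /a/, so it voices to [g]. /p/ is a voiceless stop between vowels /a/ and /u/, so it voices to [b]. /ekaedoapuizuriuz/ → egaedoabuizuriuz.
Rule 3 (pre-rhotic lowering): /u/ is a high vowel immediately before /r/, so it lowers to [o]. /egaedoabuizuriuz/ → egaedoabuizoriuz.
Rule 4 (intervocalic spirantization): /d/ is a stop between vowels /e/ and /o/, so it spirantizes to the fricative [z]. /b/ is a stop between vowels /a/ and /u/, so it spirantizes to the fricative [v]. /egaedoabuizoriuz/ → egaezoavuizoriuz.
Rule 5 (final devoicing): /z/ is a voiced obstruent in word-final position, so it devoices to [s]. /egaezoavuizoriuz/ → egaezoavuizorius.

egaezoavuizorius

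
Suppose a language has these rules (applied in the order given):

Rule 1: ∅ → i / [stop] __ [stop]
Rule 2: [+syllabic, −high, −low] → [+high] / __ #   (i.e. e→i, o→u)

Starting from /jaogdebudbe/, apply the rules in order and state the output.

jaogidebudibi

Rule 1 (stop-cluster i-epenthesis): /g/ and /d/ form a stop–stop cluster, so [i] is inserted between them. /d/ and /b/ form a stop–stop cluster, so [i] is inserted between them. /jaogdebudbe/ → jaogidebudibe.
Rule 2 (final vowel raising): /e/ is a mid vowel in word-final position, so it raises to [i]. /jaogidebudibe/ → jaogidebudibi.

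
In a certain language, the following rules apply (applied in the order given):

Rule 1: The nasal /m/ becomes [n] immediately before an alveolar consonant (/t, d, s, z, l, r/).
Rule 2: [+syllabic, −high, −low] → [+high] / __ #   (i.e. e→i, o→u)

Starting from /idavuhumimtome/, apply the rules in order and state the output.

Rule 1 (nasal place assimilation): /m/ precedes the alveolar consonant /t/, so it assimilates in place to [n]. /idavuhumimtome/ → idavuhumintome.
Rule 2 (final vowel raising): /e/ is a mid vowel in word-final position, so it raises to [i]. /idavuhumintome/ → idavuhumintomi.

idavuhumintomi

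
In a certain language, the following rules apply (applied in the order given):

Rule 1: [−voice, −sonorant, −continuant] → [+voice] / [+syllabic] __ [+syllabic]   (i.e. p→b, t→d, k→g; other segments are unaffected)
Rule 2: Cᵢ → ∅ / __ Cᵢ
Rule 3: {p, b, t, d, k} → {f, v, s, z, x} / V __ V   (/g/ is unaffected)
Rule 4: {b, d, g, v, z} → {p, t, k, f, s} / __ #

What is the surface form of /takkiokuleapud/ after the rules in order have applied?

Rule 1 (intervocalic voicing): /k/ is a voiceless stop between vowels /o/ and /u/, so it voices to [g]. /p/ is a voiceless stop between vowels /a/ and /u/, so it voices to [b]. /takkiokuleapud/ → takkioguleabud.
Rule 2 (degemination): /kk/ is a geminate; the first /k/ deletes. /takkioguleabud/ → takioguleabud.
Rule 3 (intervocalic spirantization): /k/ is a stop between vowels /a/ and /i/, so it spirantizes to the fricative [x]. /b/ is a stop between vowels /a/ and /u/, so it spirantizes to the fricative [v]. /takioguleabud/ → taxioguleavud.
Rule 4 (final devoicing): /d/ is a voiced obstruent in word-final position, so it devoices to [t]. /taxioguleavud/ → taxioguleavut.

taxioguleavut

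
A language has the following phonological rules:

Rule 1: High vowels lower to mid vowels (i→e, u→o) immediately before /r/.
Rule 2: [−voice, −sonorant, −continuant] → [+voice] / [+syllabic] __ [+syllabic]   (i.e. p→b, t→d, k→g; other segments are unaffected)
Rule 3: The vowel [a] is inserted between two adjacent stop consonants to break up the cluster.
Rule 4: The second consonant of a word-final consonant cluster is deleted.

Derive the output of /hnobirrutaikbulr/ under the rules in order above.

hnoberrudaikabul

Rule 1 (pre-rhotic lowering): /i/ is a high vowel immediately before /r/, so it lowers to [e]. /hnobirrutaikbulr/ → hnoberrutaikbulr.
Rule 2 (intervocalic voicing): /t/ is a voiceless stop between vowels /u/ and /a/, so it voices to [d]. /hnoberrutaikbulr/ → hnoberrudaikbulr.
Rule 3 (stop-cluster a-epenthesis): /k/ and /b/ form a stop–stop cluster, so [a] is inserted between them. /hnoberrudaikbulr/ → hnoberrudaikabulr.
Rule 4 (final cluster simplification): /r/ is the second consonant of a word-final cluster /lr/, so it deletes. /hnoberrudaikabulr/ → hnoberrudaikabul.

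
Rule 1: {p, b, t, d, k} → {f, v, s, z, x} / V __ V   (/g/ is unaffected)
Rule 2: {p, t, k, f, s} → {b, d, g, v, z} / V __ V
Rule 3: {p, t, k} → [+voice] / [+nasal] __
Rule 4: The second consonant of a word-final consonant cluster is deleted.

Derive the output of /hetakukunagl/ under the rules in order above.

hezaxuxunag

Rule 1 (intervocalic spirantization): /t/ is a stop between vowels /e/ and /a/, so it spirantizes to the fricative [s]. /k/ is a stop between vowels /a/ and /u/, so it spirantizes to the fricative [x]. /k/ is a stop between vowels /u/ and /u/, so it spirantizes to the fricative [x]. /hetakukunagl/ → hesaxuxunagl.
Rule 2 (intervocalic voicing): /s/ is a voiceless obstruent between vowels /e/ and /a/, so it voices to [z]. /hesaxuxunagl/ → hezaxuxunagl.
Rule 3 (post-nasal voicing): no segment meets the environment; /hezaxuxunagl/ is unchanged.
Rule 4 (final cluster simplification): /l/ is the second consonant of a word-final cluster /gl/, so it deletes. /hezaxuxunagl/ → hezaxuxunag.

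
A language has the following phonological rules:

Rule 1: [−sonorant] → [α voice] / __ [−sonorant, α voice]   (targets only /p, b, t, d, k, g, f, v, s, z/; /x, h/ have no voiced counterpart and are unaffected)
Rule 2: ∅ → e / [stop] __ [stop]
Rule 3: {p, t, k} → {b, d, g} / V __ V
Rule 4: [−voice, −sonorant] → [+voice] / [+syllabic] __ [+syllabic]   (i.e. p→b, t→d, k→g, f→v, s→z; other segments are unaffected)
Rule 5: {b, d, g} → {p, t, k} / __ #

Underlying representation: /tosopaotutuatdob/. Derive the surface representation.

tozobaoduduadedop

Rule 1 (regressive voicing assimilation): /t/ precedes the voiced obstruent /d/, so it voices to [d] by assimilation. /tosopaotutuatdob/ → tosopaotutuaddob.
Rule 2 (stop-cluster e-epenthesis): /d/ and /d/ form a stop–stop cluster, so [e] is inserted between them. /tosopaotutuaddob/ → tosopaotutuadedob.
Rule 3 (intervocalic voicing): /p/ is a voiceless stop between vowels /o/ and /a/, so it voices to [b]. /t/ is a voiceless stop between vowels /o/ and /u/, so it voices to [d]. /t/ is a voiceless stop between vowels /u/ and /u/, so it voices to [d]. /tosopaotutuadedob/ → tosobaoduduadedob.
Rule 4 (intervocalic voicing): /s/ is a voiceless obstruent between vowels /o/ and /o/, so it voices to [z]. /tosobaoduduadedob/ → tozobaoduduadedob.
Rule 5 (final devoicing): /b/ is a voiced stop in word-final position, so it devoices to [p]. /tozobaoduduadedob/ → tozobaoduduadedop.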